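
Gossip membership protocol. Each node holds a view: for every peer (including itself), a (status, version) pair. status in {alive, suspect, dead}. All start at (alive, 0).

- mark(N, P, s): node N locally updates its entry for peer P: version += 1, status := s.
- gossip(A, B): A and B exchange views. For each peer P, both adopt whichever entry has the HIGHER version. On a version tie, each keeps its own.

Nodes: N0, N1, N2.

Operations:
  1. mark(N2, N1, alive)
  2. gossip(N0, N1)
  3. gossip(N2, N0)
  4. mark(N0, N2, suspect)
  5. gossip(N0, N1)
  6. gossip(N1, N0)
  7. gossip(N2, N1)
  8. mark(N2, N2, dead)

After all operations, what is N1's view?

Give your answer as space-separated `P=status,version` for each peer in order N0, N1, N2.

Answer: N0=alive,0 N1=alive,1 N2=suspect,1

Derivation:
Op 1: N2 marks N1=alive -> (alive,v1)
Op 2: gossip N0<->N1 -> N0.N0=(alive,v0) N0.N1=(alive,v0) N0.N2=(alive,v0) | N1.N0=(alive,v0) N1.N1=(alive,v0) N1.N2=(alive,v0)
Op 3: gossip N2<->N0 -> N2.N0=(alive,v0) N2.N1=(alive,v1) N2.N2=(alive,v0) | N0.N0=(alive,v0) N0.N1=(alive,v1) N0.N2=(alive,v0)
Op 4: N0 marks N2=suspect -> (suspect,v1)
Op 5: gossip N0<->N1 -> N0.N0=(alive,v0) N0.N1=(alive,v1) N0.N2=(suspect,v1) | N1.N0=(alive,v0) N1.N1=(alive,v1) N1.N2=(suspect,v1)
Op 6: gossip N1<->N0 -> N1.N0=(alive,v0) N1.N1=(alive,v1) N1.N2=(suspect,v1) | N0.N0=(alive,v0) N0.N1=(alive,v1) N0.N2=(suspect,v1)
Op 7: gossip N2<->N1 -> N2.N0=(alive,v0) N2.N1=(alive,v1) N2.N2=(suspect,v1) | N1.N0=(alive,v0) N1.N1=(alive,v1) N1.N2=(suspect,v1)
Op 8: N2 marks N2=dead -> (dead,v2)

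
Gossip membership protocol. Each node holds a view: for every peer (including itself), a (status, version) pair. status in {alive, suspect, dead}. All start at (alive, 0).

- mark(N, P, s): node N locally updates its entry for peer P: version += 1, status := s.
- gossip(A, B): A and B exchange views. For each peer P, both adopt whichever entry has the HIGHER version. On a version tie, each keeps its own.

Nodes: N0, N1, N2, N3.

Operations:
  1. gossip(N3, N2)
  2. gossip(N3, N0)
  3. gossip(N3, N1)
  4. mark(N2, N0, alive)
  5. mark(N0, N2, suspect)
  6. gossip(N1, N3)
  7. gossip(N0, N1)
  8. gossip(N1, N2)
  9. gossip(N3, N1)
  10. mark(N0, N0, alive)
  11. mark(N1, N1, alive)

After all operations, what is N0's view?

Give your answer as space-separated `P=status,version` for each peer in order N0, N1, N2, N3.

Op 1: gossip N3<->N2 -> N3.N0=(alive,v0) N3.N1=(alive,v0) N3.N2=(alive,v0) N3.N3=(alive,v0) | N2.N0=(alive,v0) N2.N1=(alive,v0) N2.N2=(alive,v0) N2.N3=(alive,v0)
Op 2: gossip N3<->N0 -> N3.N0=(alive,v0) N3.N1=(alive,v0) N3.N2=(alive,v0) N3.N3=(alive,v0) | N0.N0=(alive,v0) N0.N1=(alive,v0) N0.N2=(alive,v0) N0.N3=(alive,v0)
Op 3: gossip N3<->N1 -> N3.N0=(alive,v0) N3.N1=(alive,v0) N3.N2=(alive,v0) N3.N3=(alive,v0) | N1.N0=(alive,v0) N1.N1=(alive,v0) N1.N2=(alive,v0) N1.N3=(alive,v0)
Op 4: N2 marks N0=alive -> (alive,v1)
Op 5: N0 marks N2=suspect -> (suspect,v1)
Op 6: gossip N1<->N3 -> N1.N0=(alive,v0) N1.N1=(alive,v0) N1.N2=(alive,v0) N1.N3=(alive,v0) | N3.N0=(alive,v0) N3.N1=(alive,v0) N3.N2=(alive,v0) N3.N3=(alive,v0)
Op 7: gossip N0<->N1 -> N0.N0=(alive,v0) N0.N1=(alive,v0) N0.N2=(suspect,v1) N0.N3=(alive,v0) | N1.N0=(alive,v0) N1.N1=(alive,v0) N1.N2=(suspect,v1) N1.N3=(alive,v0)
Op 8: gossip N1<->N2 -> N1.N0=(alive,v1) N1.N1=(alive,v0) N1.N2=(suspect,v1) N1.N3=(alive,v0) | N2.N0=(alive,v1) N2.N1=(alive,v0) N2.N2=(suspect,v1) N2.N3=(alive,v0)
Op 9: gossip N3<->N1 -> N3.N0=(alive,v1) N3.N1=(alive,v0) N3.N2=(suspect,v1) N3.N3=(alive,v0) | N1.N0=(alive,v1) N1.N1=(alive,v0) N1.N2=(suspect,v1) N1.N3=(alive,v0)
Op 10: N0 marks N0=alive -> (alive,v1)
Op 11: N1 marks N1=alive -> (alive,v1)

Answer: N0=alive,1 N1=alive,0 N2=suspect,1 N3=alive,0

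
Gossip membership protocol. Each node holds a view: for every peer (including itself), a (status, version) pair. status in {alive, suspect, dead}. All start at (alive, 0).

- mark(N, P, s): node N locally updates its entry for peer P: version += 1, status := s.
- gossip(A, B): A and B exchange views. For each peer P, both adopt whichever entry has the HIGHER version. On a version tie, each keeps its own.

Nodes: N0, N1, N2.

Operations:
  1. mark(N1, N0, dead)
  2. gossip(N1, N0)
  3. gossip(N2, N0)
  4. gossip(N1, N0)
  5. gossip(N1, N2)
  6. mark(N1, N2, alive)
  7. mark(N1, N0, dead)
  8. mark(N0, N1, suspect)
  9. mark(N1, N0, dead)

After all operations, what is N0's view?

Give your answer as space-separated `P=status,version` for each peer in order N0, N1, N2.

Op 1: N1 marks N0=dead -> (dead,v1)
Op 2: gossip N1<->N0 -> N1.N0=(dead,v1) N1.N1=(alive,v0) N1.N2=(alive,v0) | N0.N0=(dead,v1) N0.N1=(alive,v0) N0.N2=(alive,v0)
Op 3: gossip N2<->N0 -> N2.N0=(dead,v1) N2.N1=(alive,v0) N2.N2=(alive,v0) | N0.N0=(dead,v1) N0.N1=(alive,v0) N0.N2=(alive,v0)
Op 4: gossip N1<->N0 -> N1.N0=(dead,v1) N1.N1=(alive,v0) N1.N2=(alive,v0) | N0.N0=(dead,v1) N0.N1=(alive,v0) N0.N2=(alive,v0)
Op 5: gossip N1<->N2 -> N1.N0=(dead,v1) N1.N1=(alive,v0) N1.N2=(alive,v0) | N2.N0=(dead,v1) N2.N1=(alive,v0) N2.N2=(alive,v0)
Op 6: N1 marks N2=alive -> (alive,v1)
Op 7: N1 marks N0=dead -> (dead,v2)
Op 8: N0 marks N1=suspect -> (suspect,v1)
Op 9: N1 marks N0=dead -> (dead,v3)

Answer: N0=dead,1 N1=suspect,1 N2=alive,0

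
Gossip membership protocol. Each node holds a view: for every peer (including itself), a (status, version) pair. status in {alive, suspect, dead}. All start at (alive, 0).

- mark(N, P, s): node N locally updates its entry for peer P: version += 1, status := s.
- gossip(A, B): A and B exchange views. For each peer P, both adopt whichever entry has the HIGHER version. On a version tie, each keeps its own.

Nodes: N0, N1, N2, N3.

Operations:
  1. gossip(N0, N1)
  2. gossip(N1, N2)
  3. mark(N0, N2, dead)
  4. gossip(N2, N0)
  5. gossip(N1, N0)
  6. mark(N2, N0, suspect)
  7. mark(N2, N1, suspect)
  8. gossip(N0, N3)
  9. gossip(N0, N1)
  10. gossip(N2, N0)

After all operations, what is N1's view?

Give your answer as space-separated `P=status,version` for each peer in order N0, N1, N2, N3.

Op 1: gossip N0<->N1 -> N0.N0=(alive,v0) N0.N1=(alive,v0) N0.N2=(alive,v0) N0.N3=(alive,v0) | N1.N0=(alive,v0) N1.N1=(alive,v0) N1.N2=(alive,v0) N1.N3=(alive,v0)
Op 2: gossip N1<->N2 -> N1.N0=(alive,v0) N1.N1=(alive,v0) N1.N2=(alive,v0) N1.N3=(alive,v0) | N2.N0=(alive,v0) N2.N1=(alive,v0) N2.N2=(alive,v0) N2.N3=(alive,v0)
Op 3: N0 marks N2=dead -> (dead,v1)
Op 4: gossip N2<->N0 -> N2.N0=(alive,v0) N2.N1=(alive,v0) N2.N2=(dead,v1) N2.N3=(alive,v0) | N0.N0=(alive,v0) N0.N1=(alive,v0) N0.N2=(dead,v1) N0.N3=(alive,v0)
Op 5: gossip N1<->N0 -> N1.N0=(alive,v0) N1.N1=(alive,v0) N1.N2=(dead,v1) N1.N3=(alive,v0) | N0.N0=(alive,v0) N0.N1=(alive,v0) N0.N2=(dead,v1) N0.N3=(alive,v0)
Op 6: N2 marks N0=suspect -> (suspect,v1)
Op 7: N2 marks N1=suspect -> (suspect,v1)
Op 8: gossip N0<->N3 -> N0.N0=(alive,v0) N0.N1=(alive,v0) N0.N2=(dead,v1) N0.N3=(alive,v0) | N3.N0=(alive,v0) N3.N1=(alive,v0) N3.N2=(dead,v1) N3.N3=(alive,v0)
Op 9: gossip N0<->N1 -> N0.N0=(alive,v0) N0.N1=(alive,v0) N0.N2=(dead,v1) N0.N3=(alive,v0) | N1.N0=(alive,v0) N1.N1=(alive,v0) N1.N2=(dead,v1) N1.N3=(alive,v0)
Op 10: gossip N2<->N0 -> N2.N0=(suspect,v1) N2.N1=(suspect,v1) N2.N2=(dead,v1) N2.N3=(alive,v0) | N0.N0=(suspect,v1) N0.N1=(suspect,v1) N0.N2=(dead,v1) N0.N3=(alive,v0)

Answer: N0=alive,0 N1=alive,0 N2=dead,1 N3=alive,0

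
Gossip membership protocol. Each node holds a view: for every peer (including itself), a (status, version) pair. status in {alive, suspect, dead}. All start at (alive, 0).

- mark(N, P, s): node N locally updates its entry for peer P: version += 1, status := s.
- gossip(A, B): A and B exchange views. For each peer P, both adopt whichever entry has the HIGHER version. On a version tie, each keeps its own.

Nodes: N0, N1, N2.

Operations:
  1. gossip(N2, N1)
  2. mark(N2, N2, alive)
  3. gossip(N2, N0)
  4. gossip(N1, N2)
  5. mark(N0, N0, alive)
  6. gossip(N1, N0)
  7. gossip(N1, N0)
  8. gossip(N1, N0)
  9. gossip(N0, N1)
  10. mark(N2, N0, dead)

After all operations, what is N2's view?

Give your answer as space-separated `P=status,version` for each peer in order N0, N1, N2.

Answer: N0=dead,1 N1=alive,0 N2=alive,1

Derivation:
Op 1: gossip N2<->N1 -> N2.N0=(alive,v0) N2.N1=(alive,v0) N2.N2=(alive,v0) | N1.N0=(alive,v0) N1.N1=(alive,v0) N1.N2=(alive,v0)
Op 2: N2 marks N2=alive -> (alive,v1)
Op 3: gossip N2<->N0 -> N2.N0=(alive,v0) N2.N1=(alive,v0) N2.N2=(alive,v1) | N0.N0=(alive,v0) N0.N1=(alive,v0) N0.N2=(alive,v1)
Op 4: gossip N1<->N2 -> N1.N0=(alive,v0) N1.N1=(alive,v0) N1.N2=(alive,v1) | N2.N0=(alive,v0) N2.N1=(alive,v0) N2.N2=(alive,v1)
Op 5: N0 marks N0=alive -> (alive,v1)
Op 6: gossip N1<->N0 -> N1.N0=(alive,v1) N1.N1=(alive,v0) N1.N2=(alive,v1) | N0.N0=(alive,v1) N0.N1=(alive,v0) N0.N2=(alive,v1)
Op 7: gossip N1<->N0 -> N1.N0=(alive,v1) N1.N1=(alive,v0) N1.N2=(alive,v1) | N0.N0=(alive,v1) N0.N1=(alive,v0) N0.N2=(alive,v1)
Op 8: gossip N1<->N0 -> N1.N0=(alive,v1) N1.N1=(alive,v0) N1.N2=(alive,v1) | N0.N0=(alive,v1) N0.N1=(alive,v0) N0.N2=(alive,v1)
Op 9: gossip N0<->N1 -> N0.N0=(alive,v1) N0.N1=(alive,v0) N0.N2=(alive,v1) | N1.N0=(alive,v1) N1.N1=(alive,v0) N1.N2=(alive,v1)
Op 10: N2 marks N0=dead -> (dead,v1)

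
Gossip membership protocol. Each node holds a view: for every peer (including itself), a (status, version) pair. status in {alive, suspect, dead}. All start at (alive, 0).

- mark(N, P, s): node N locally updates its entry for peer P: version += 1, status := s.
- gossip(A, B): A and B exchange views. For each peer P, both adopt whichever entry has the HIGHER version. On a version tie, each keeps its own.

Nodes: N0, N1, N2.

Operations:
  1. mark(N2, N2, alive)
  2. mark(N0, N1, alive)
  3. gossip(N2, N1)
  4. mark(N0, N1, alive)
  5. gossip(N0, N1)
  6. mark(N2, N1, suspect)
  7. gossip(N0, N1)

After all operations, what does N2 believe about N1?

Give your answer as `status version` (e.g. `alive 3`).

Op 1: N2 marks N2=alive -> (alive,v1)
Op 2: N0 marks N1=alive -> (alive,v1)
Op 3: gossip N2<->N1 -> N2.N0=(alive,v0) N2.N1=(alive,v0) N2.N2=(alive,v1) | N1.N0=(alive,v0) N1.N1=(alive,v0) N1.N2=(alive,v1)
Op 4: N0 marks N1=alive -> (alive,v2)
Op 5: gossip N0<->N1 -> N0.N0=(alive,v0) N0.N1=(alive,v2) N0.N2=(alive,v1) | N1.N0=(alive,v0) N1.N1=(alive,v2) N1.N2=(alive,v1)
Op 6: N2 marks N1=suspect -> (suspect,v1)
Op 7: gossip N0<->N1 -> N0.N0=(alive,v0) N0.N1=(alive,v2) N0.N2=(alive,v1) | N1.N0=(alive,v0) N1.N1=(alive,v2) N1.N2=(alive,v1)

Answer: suspect 1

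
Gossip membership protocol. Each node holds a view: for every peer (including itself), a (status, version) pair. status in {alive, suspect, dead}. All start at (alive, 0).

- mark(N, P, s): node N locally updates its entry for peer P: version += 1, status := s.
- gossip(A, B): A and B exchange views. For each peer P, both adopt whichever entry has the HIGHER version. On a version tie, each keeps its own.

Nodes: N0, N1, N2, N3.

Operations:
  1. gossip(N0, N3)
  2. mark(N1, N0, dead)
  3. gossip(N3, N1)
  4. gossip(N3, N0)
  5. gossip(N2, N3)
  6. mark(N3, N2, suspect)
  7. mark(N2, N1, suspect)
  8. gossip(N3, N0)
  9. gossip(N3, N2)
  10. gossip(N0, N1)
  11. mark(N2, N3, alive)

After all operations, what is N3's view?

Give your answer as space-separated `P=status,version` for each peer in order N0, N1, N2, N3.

Answer: N0=dead,1 N1=suspect,1 N2=suspect,1 N3=alive,0

Derivation:
Op 1: gossip N0<->N3 -> N0.N0=(alive,v0) N0.N1=(alive,v0) N0.N2=(alive,v0) N0.N3=(alive,v0) | N3.N0=(alive,v0) N3.N1=(alive,v0) N3.N2=(alive,v0) N3.N3=(alive,v0)
Op 2: N1 marks N0=dead -> (dead,v1)
Op 3: gossip N3<->N1 -> N3.N0=(dead,v1) N3.N1=(alive,v0) N3.N2=(alive,v0) N3.N3=(alive,v0) | N1.N0=(dead,v1) N1.N1=(alive,v0) N1.N2=(alive,v0) N1.N3=(alive,v0)
Op 4: gossip N3<->N0 -> N3.N0=(dead,v1) N3.N1=(alive,v0) N3.N2=(alive,v0) N3.N3=(alive,v0) | N0.N0=(dead,v1) N0.N1=(alive,v0) N0.N2=(alive,v0) N0.N3=(alive,v0)
Op 5: gossip N2<->N3 -> N2.N0=(dead,v1) N2.N1=(alive,v0) N2.N2=(alive,v0) N2.N3=(alive,v0) | N3.N0=(dead,v1) N3.N1=(alive,v0) N3.N2=(alive,v0) N3.N3=(alive,v0)
Op 6: N3 marks N2=suspect -> (suspect,v1)
Op 7: N2 marks N1=suspect -> (suspect,v1)
Op 8: gossip N3<->N0 -> N3.N0=(dead,v1) N3.N1=(alive,v0) N3.N2=(suspect,v1) N3.N3=(alive,v0) | N0.N0=(dead,v1) N0.N1=(alive,v0) N0.N2=(suspect,v1) N0.N3=(alive,v0)
Op 9: gossip N3<->N2 -> N3.N0=(dead,v1) N3.N1=(suspect,v1) N3.N2=(suspect,v1) N3.N3=(alive,v0) | N2.N0=(dead,v1) N2.N1=(suspect,v1) N2.N2=(suspect,v1) N2.N3=(alive,v0)
Op 10: gossip N0<->N1 -> N0.N0=(dead,v1) N0.N1=(alive,v0) N0.N2=(suspect,v1) N0.N3=(alive,v0) | N1.N0=(dead,v1) N1.N1=(alive,v0) N1.N2=(suspect,v1) N1.N3=(alive,v0)
Op 11: N2 marks N3=alive -> (alive,v1)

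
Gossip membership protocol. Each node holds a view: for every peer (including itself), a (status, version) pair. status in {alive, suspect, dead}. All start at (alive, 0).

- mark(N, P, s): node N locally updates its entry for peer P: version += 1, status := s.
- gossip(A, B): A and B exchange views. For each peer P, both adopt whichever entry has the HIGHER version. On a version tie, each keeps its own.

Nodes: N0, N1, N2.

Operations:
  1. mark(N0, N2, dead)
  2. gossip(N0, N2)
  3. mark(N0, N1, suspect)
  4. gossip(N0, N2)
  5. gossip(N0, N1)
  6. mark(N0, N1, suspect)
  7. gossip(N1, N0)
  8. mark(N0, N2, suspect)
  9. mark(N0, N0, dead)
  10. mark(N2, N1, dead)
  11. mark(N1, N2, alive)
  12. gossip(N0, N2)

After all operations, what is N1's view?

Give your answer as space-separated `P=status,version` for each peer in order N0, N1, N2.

Answer: N0=alive,0 N1=suspect,2 N2=alive,2

Derivation:
Op 1: N0 marks N2=dead -> (dead,v1)
Op 2: gossip N0<->N2 -> N0.N0=(alive,v0) N0.N1=(alive,v0) N0.N2=(dead,v1) | N2.N0=(alive,v0) N2.N1=(alive,v0) N2.N2=(dead,v1)
Op 3: N0 marks N1=suspect -> (suspect,v1)
Op 4: gossip N0<->N2 -> N0.N0=(alive,v0) N0.N1=(suspect,v1) N0.N2=(dead,v1) | N2.N0=(alive,v0) N2.N1=(suspect,v1) N2.N2=(dead,v1)
Op 5: gossip N0<->N1 -> N0.N0=(alive,v0) N0.N1=(suspect,v1) N0.N2=(dead,v1) | N1.N0=(alive,v0) N1.N1=(suspect,v1) N1.N2=(dead,v1)
Op 6: N0 marks N1=suspect -> (suspect,v2)
Op 7: gossip N1<->N0 -> N1.N0=(alive,v0) N1.N1=(suspect,v2) N1.N2=(dead,v1) | N0.N0=(alive,v0) N0.N1=(suspect,v2) N0.N2=(dead,v1)
Op 8: N0 marks N2=suspect -> (suspect,v2)
Op 9: N0 marks N0=dead -> (dead,v1)
Op 10: N2 marks N1=dead -> (dead,v2)
Op 11: N1 marks N2=alive -> (alive,v2)
Op 12: gossip N0<->N2 -> N0.N0=(dead,v1) N0.N1=(suspect,v2) N0.N2=(suspect,v2) | N2.N0=(dead,v1) N2.N1=(dead,v2) N2.N2=(suspect,v2)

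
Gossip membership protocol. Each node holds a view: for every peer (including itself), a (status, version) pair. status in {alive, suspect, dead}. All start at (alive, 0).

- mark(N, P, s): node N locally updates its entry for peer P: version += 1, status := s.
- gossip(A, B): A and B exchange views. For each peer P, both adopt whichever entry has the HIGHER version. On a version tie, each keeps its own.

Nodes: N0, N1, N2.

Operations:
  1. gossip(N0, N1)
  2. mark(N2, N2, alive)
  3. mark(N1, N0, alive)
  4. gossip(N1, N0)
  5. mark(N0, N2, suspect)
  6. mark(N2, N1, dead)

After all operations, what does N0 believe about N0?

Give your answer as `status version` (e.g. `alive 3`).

Op 1: gossip N0<->N1 -> N0.N0=(alive,v0) N0.N1=(alive,v0) N0.N2=(alive,v0) | N1.N0=(alive,v0) N1.N1=(alive,v0) N1.N2=(alive,v0)
Op 2: N2 marks N2=alive -> (alive,v1)
Op 3: N1 marks N0=alive -> (alive,v1)
Op 4: gossip N1<->N0 -> N1.N0=(alive,v1) N1.N1=(alive,v0) N1.N2=(alive,v0) | N0.N0=(alive,v1) N0.N1=(alive,v0) N0.N2=(alive,v0)
Op 5: N0 marks N2=suspect -> (suspect,v1)
Op 6: N2 marks N1=dead -> (dead,v1)

Answer: alive 1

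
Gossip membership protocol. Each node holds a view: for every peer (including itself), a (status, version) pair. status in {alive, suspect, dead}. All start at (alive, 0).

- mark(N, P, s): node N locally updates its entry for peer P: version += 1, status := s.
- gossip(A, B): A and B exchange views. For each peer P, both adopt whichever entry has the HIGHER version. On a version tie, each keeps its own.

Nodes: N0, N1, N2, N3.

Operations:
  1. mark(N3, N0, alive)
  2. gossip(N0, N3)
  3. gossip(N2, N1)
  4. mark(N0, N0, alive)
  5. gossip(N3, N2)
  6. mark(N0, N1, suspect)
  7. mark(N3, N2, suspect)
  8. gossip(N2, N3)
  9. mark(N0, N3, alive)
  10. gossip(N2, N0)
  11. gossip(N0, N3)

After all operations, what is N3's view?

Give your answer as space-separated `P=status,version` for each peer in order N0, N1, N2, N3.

Op 1: N3 marks N0=alive -> (alive,v1)
Op 2: gossip N0<->N3 -> N0.N0=(alive,v1) N0.N1=(alive,v0) N0.N2=(alive,v0) N0.N3=(alive,v0) | N3.N0=(alive,v1) N3.N1=(alive,v0) N3.N2=(alive,v0) N3.N3=(alive,v0)
Op 3: gossip N2<->N1 -> N2.N0=(alive,v0) N2.N1=(alive,v0) N2.N2=(alive,v0) N2.N3=(alive,v0) | N1.N0=(alive,v0) N1.N1=(alive,v0) N1.N2=(alive,v0) N1.N3=(alive,v0)
Op 4: N0 marks N0=alive -> (alive,v2)
Op 5: gossip N3<->N2 -> N3.N0=(alive,v1) N3.N1=(alive,v0) N3.N2=(alive,v0) N3.N3=(alive,v0) | N2.N0=(alive,v1) N2.N1=(alive,v0) N2.N2=(alive,v0) N2.N3=(alive,v0)
Op 6: N0 marks N1=suspect -> (suspect,v1)
Op 7: N3 marks N2=suspect -> (suspect,v1)
Op 8: gossip N2<->N3 -> N2.N0=(alive,v1) N2.N1=(alive,v0) N2.N2=(suspect,v1) N2.N3=(alive,v0) | N3.N0=(alive,v1) N3.N1=(alive,v0) N3.N2=(suspect,v1) N3.N3=(alive,v0)
Op 9: N0 marks N3=alive -> (alive,v1)
Op 10: gossip N2<->N0 -> N2.N0=(alive,v2) N2.N1=(suspect,v1) N2.N2=(suspect,v1) N2.N3=(alive,v1) | N0.N0=(alive,v2) N0.N1=(suspect,v1) N0.N2=(suspect,v1) N0.N3=(alive,v1)
Op 11: gossip N0<->N3 -> N0.N0=(alive,v2) N0.N1=(suspect,v1) N0.N2=(suspect,v1) N0.N3=(alive,v1) | N3.N0=(alive,v2) N3.N1=(suspect,v1) N3.N2=(suspect,v1) N3.N3=(alive,v1)

Answer: N0=alive,2 N1=suspect,1 N2=suspect,1 N3=alive,1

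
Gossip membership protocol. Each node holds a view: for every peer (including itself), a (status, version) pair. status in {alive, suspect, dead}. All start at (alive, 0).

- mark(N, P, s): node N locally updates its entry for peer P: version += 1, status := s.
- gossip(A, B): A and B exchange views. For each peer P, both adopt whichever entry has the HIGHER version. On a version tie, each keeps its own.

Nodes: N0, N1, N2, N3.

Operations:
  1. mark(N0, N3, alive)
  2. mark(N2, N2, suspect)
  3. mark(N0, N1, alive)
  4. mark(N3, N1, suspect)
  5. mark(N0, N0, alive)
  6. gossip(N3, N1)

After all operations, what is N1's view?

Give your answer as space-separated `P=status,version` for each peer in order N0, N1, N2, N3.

Op 1: N0 marks N3=alive -> (alive,v1)
Op 2: N2 marks N2=suspect -> (suspect,v1)
Op 3: N0 marks N1=alive -> (alive,v1)
Op 4: N3 marks N1=suspect -> (suspect,v1)
Op 5: N0 marks N0=alive -> (alive,v1)
Op 6: gossip N3<->N1 -> N3.N0=(alive,v0) N3.N1=(suspect,v1) N3.N2=(alive,v0) N3.N3=(alive,v0) | N1.N0=(alive,v0) N1.N1=(suspect,v1) N1.N2=(alive,v0) N1.N3=(alive,v0)

Answer: N0=alive,0 N1=suspect,1 N2=alive,0 N3=alive,0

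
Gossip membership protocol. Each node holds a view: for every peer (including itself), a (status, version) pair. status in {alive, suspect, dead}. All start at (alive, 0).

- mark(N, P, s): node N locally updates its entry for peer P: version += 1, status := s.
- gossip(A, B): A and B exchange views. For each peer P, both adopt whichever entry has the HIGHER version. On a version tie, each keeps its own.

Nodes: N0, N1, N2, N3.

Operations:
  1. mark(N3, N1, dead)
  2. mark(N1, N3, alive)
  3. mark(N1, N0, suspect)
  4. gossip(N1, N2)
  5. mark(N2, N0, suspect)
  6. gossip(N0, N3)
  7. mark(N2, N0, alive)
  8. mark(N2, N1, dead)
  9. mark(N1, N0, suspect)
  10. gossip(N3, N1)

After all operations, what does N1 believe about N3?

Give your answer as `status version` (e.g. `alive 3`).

Answer: alive 1

Derivation:
Op 1: N3 marks N1=dead -> (dead,v1)
Op 2: N1 marks N3=alive -> (alive,v1)
Op 3: N1 marks N0=suspect -> (suspect,v1)
Op 4: gossip N1<->N2 -> N1.N0=(suspect,v1) N1.N1=(alive,v0) N1.N2=(alive,v0) N1.N3=(alive,v1) | N2.N0=(suspect,v1) N2.N1=(alive,v0) N2.N2=(alive,v0) N2.N3=(alive,v1)
Op 5: N2 marks N0=suspect -> (suspect,v2)
Op 6: gossip N0<->N3 -> N0.N0=(alive,v0) N0.N1=(dead,v1) N0.N2=(alive,v0) N0.N3=(alive,v0) | N3.N0=(alive,v0) N3.N1=(dead,v1) N3.N2=(alive,v0) N3.N3=(alive,v0)
Op 7: N2 marks N0=alive -> (alive,v3)
Op 8: N2 marks N1=dead -> (dead,v1)
Op 9: N1 marks N0=suspect -> (suspect,v2)
Op 10: gossip N3<->N1 -> N3.N0=(suspect,v2) N3.N1=(dead,v1) N3.N2=(alive,v0) N3.N3=(alive,v1) | N1.N0=(suspect,v2) N1.N1=(dead,v1) N1.N2=(alive,v0) N1.N3=(alive,v1)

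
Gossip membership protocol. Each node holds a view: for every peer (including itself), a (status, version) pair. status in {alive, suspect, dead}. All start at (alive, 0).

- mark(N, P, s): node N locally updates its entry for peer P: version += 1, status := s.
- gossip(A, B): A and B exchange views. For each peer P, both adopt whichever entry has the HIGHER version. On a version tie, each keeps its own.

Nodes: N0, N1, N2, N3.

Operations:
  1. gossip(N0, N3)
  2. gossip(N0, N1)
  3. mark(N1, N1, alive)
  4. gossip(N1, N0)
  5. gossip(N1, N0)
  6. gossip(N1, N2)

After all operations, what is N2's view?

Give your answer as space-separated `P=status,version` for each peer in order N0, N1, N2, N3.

Op 1: gossip N0<->N3 -> N0.N0=(alive,v0) N0.N1=(alive,v0) N0.N2=(alive,v0) N0.N3=(alive,v0) | N3.N0=(alive,v0) N3.N1=(alive,v0) N3.N2=(alive,v0) N3.N3=(alive,v0)
Op 2: gossip N0<->N1 -> N0.N0=(alive,v0) N0.N1=(alive,v0) N0.N2=(alive,v0) N0.N3=(alive,v0) | N1.N0=(alive,v0) N1.N1=(alive,v0) N1.N2=(alive,v0) N1.N3=(alive,v0)
Op 3: N1 marks N1=alive -> (alive,v1)
Op 4: gossip N1<->N0 -> N1.N0=(alive,v0) N1.N1=(alive,v1) N1.N2=(alive,v0) N1.N3=(alive,v0) | N0.N0=(alive,v0) N0.N1=(alive,v1) N0.N2=(alive,v0) N0.N3=(alive,v0)
Op 5: gossip N1<->N0 -> N1.N0=(alive,v0) N1.N1=(alive,v1) N1.N2=(alive,v0) N1.N3=(alive,v0) | N0.N0=(alive,v0) N0.N1=(alive,v1) N0.N2=(alive,v0) N0.N3=(alive,v0)
Op 6: gossip N1<->N2 -> N1.N0=(alive,v0) N1.N1=(alive,v1) N1.N2=(alive,v0) N1.N3=(alive,v0) | N2.N0=(alive,v0) N2.N1=(alive,v1) N2.N2=(alive,v0) N2.N3=(alive,v0)

Answer: N0=alive,0 N1=alive,1 N2=alive,0 N3=alive,0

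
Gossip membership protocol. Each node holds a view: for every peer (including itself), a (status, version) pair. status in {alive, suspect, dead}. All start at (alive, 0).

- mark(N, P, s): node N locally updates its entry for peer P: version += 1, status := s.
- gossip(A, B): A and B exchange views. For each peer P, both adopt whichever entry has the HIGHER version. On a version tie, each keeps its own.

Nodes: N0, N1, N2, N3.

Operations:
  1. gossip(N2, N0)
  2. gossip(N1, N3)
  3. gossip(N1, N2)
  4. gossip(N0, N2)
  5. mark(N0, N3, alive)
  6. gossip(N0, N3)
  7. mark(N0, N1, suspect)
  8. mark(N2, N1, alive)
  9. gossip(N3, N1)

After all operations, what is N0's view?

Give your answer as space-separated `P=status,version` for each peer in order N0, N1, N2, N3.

Op 1: gossip N2<->N0 -> N2.N0=(alive,v0) N2.N1=(alive,v0) N2.N2=(alive,v0) N2.N3=(alive,v0) | N0.N0=(alive,v0) N0.N1=(alive,v0) N0.N2=(alive,v0) N0.N3=(alive,v0)
Op 2: gossip N1<->N3 -> N1.N0=(alive,v0) N1.N1=(alive,v0) N1.N2=(alive,v0) N1.N3=(alive,v0) | N3.N0=(alive,v0) N3.N1=(alive,v0) N3.N2=(alive,v0) N3.N3=(alive,v0)
Op 3: gossip N1<->N2 -> N1.N0=(alive,v0) N1.N1=(alive,v0) N1.N2=(alive,v0) N1.N3=(alive,v0) | N2.N0=(alive,v0) N2.N1=(alive,v0) N2.N2=(alive,v0) N2.N3=(alive,v0)
Op 4: gossip N0<->N2 -> N0.N0=(alive,v0) N0.N1=(alive,v0) N0.N2=(alive,v0) N0.N3=(alive,v0) | N2.N0=(alive,v0) N2.N1=(alive,v0) N2.N2=(alive,v0) N2.N3=(alive,v0)
Op 5: N0 marks N3=alive -> (alive,v1)
Op 6: gossip N0<->N3 -> N0.N0=(alive,v0) N0.N1=(alive,v0) N0.N2=(alive,v0) N0.N3=(alive,v1) | N3.N0=(alive,v0) N3.N1=(alive,v0) N3.N2=(alive,v0) N3.N3=(alive,v1)
Op 7: N0 marks N1=suspect -> (suspect,v1)
Op 8: N2 marks N1=alive -> (alive,v1)
Op 9: gossip N3<->N1 -> N3.N0=(alive,v0) N3.N1=(alive,v0) N3.N2=(alive,v0) N3.N3=(alive,v1) | N1.N0=(alive,v0) N1.N1=(alive,v0) N1.N2=(alive,v0) N1.N3=(alive,v1)

Answer: N0=alive,0 N1=suspect,1 N2=alive,0 N3=alive,1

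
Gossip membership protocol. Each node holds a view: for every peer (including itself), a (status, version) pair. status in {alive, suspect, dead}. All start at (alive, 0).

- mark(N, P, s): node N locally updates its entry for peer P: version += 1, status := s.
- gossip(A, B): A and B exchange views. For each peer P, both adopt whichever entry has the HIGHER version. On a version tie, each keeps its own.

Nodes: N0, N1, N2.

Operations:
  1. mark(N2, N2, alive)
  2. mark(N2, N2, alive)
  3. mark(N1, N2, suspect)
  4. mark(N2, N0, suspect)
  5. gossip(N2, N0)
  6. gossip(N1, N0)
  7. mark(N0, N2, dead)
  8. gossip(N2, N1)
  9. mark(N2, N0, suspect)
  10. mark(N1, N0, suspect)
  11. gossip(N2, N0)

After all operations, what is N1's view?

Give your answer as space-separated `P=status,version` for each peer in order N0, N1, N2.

Answer: N0=suspect,2 N1=alive,0 N2=alive,2

Derivation:
Op 1: N2 marks N2=alive -> (alive,v1)
Op 2: N2 marks N2=alive -> (alive,v2)
Op 3: N1 marks N2=suspect -> (suspect,v1)
Op 4: N2 marks N0=suspect -> (suspect,v1)
Op 5: gossip N2<->N0 -> N2.N0=(suspect,v1) N2.N1=(alive,v0) N2.N2=(alive,v2) | N0.N0=(suspect,v1) N0.N1=(alive,v0) N0.N2=(alive,v2)
Op 6: gossip N1<->N0 -> N1.N0=(suspect,v1) N1.N1=(alive,v0) N1.N2=(alive,v2) | N0.N0=(suspect,v1) N0.N1=(alive,v0) N0.N2=(alive,v2)
Op 7: N0 marks N2=dead -> (dead,v3)
Op 8: gossip N2<->N1 -> N2.N0=(suspect,v1) N2.N1=(alive,v0) N2.N2=(alive,v2) | N1.N0=(suspect,v1) N1.N1=(alive,v0) N1.N2=(alive,v2)
Op 9: N2 marks N0=suspect -> (suspect,v2)
Op 10: N1 marks N0=suspect -> (suspect,v2)
Op 11: gossip N2<->N0 -> N2.N0=(suspect,v2) N2.N1=(alive,v0) N2.N2=(dead,v3) | N0.N0=(suspect,v2) N0.N1=(alive,v0) N0.N2=(dead,v3)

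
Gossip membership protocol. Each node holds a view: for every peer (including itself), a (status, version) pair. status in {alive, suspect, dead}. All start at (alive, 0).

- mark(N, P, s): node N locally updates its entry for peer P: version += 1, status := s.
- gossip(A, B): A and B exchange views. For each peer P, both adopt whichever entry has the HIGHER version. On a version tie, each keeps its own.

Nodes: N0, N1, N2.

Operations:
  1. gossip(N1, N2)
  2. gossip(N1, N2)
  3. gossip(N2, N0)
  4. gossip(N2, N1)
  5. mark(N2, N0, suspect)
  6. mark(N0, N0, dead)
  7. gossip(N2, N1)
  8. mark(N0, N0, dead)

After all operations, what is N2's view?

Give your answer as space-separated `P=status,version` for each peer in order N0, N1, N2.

Answer: N0=suspect,1 N1=alive,0 N2=alive,0

Derivation:
Op 1: gossip N1<->N2 -> N1.N0=(alive,v0) N1.N1=(alive,v0) N1.N2=(alive,v0) | N2.N0=(alive,v0) N2.N1=(alive,v0) N2.N2=(alive,v0)
Op 2: gossip N1<->N2 -> N1.N0=(alive,v0) N1.N1=(alive,v0) N1.N2=(alive,v0) | N2.N0=(alive,v0) N2.N1=(alive,v0) N2.N2=(alive,v0)
Op 3: gossip N2<->N0 -> N2.N0=(alive,v0) N2.N1=(alive,v0) N2.N2=(alive,v0) | N0.N0=(alive,v0) N0.N1=(alive,v0) N0.N2=(alive,v0)
Op 4: gossip N2<->N1 -> N2.N0=(alive,v0) N2.N1=(alive,v0) N2.N2=(alive,v0) | N1.N0=(alive,v0) N1.N1=(alive,v0) N1.N2=(alive,v0)
Op 5: N2 marks N0=suspect -> (suspect,v1)
Op 6: N0 marks N0=dead -> (dead,v1)
Op 7: gossip N2<->N1 -> N2.N0=(suspect,v1) N2.N1=(alive,v0) N2.N2=(alive,v0) | N1.N0=(suspect,v1) N1.N1=(alive,v0) N1.N2=(alive,v0)
Op 8: N0 marks N0=dead -> (dead,v2)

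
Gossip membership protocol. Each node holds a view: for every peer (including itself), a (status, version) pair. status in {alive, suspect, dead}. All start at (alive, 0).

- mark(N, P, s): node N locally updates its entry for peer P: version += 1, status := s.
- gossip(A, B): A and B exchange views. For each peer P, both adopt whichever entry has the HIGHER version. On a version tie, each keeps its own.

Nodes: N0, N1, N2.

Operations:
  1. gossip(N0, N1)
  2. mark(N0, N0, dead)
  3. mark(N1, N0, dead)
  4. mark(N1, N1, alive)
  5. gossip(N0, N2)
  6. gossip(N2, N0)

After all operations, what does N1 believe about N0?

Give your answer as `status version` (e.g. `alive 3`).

Answer: dead 1

Derivation:
Op 1: gossip N0<->N1 -> N0.N0=(alive,v0) N0.N1=(alive,v0) N0.N2=(alive,v0) | N1.N0=(alive,v0) N1.N1=(alive,v0) N1.N2=(alive,v0)
Op 2: N0 marks N0=dead -> (dead,v1)
Op 3: N1 marks N0=dead -> (dead,v1)
Op 4: N1 marks N1=alive -> (alive,v1)
Op 5: gossip N0<->N2 -> N0.N0=(dead,v1) N0.N1=(alive,v0) N0.N2=(alive,v0) | N2.N0=(dead,v1) N2.N1=(alive,v0) N2.N2=(alive,v0)
Op 6: gossip N2<->N0 -> N2.N0=(dead,v1) N2.N1=(alive,v0) N2.N2=(alive,v0) | N0.N0=(dead,v1) N0.N1=(alive,v0) N0.N2=(alive,v0)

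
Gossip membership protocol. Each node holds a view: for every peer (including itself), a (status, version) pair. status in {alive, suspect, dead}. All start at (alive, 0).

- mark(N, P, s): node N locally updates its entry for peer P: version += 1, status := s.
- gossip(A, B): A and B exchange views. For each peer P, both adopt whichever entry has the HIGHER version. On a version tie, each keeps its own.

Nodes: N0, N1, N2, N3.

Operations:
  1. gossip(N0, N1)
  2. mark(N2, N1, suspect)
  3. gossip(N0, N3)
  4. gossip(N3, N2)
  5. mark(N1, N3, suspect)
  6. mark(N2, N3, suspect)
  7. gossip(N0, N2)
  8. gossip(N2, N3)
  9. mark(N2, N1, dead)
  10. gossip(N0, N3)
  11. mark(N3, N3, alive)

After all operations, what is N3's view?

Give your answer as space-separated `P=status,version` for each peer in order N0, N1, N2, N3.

Answer: N0=alive,0 N1=suspect,1 N2=alive,0 N3=alive,2

Derivation:
Op 1: gossip N0<->N1 -> N0.N0=(alive,v0) N0.N1=(alive,v0) N0.N2=(alive,v0) N0.N3=(alive,v0) | N1.N0=(alive,v0) N1.N1=(alive,v0) N1.N2=(alive,v0) N1.N3=(alive,v0)
Op 2: N2 marks N1=suspect -> (suspect,v1)
Op 3: gossip N0<->N3 -> N0.N0=(alive,v0) N0.N1=(alive,v0) N0.N2=(alive,v0) N0.N3=(alive,v0) | N3.N0=(alive,v0) N3.N1=(alive,v0) N3.N2=(alive,v0) N3.N3=(alive,v0)
Op 4: gossip N3<->N2 -> N3.N0=(alive,v0) N3.N1=(suspect,v1) N3.N2=(alive,v0) N3.N3=(alive,v0) | N2.N0=(alive,v0) N2.N1=(suspect,v1) N2.N2=(alive,v0) N2.N3=(alive,v0)
Op 5: N1 marks N3=suspect -> (suspect,v1)
Op 6: N2 marks N3=suspect -> (suspect,v1)
Op 7: gossip N0<->N2 -> N0.N0=(alive,v0) N0.N1=(suspect,v1) N0.N2=(alive,v0) N0.N3=(suspect,v1) | N2.N0=(alive,v0) N2.N1=(suspect,v1) N2.N2=(alive,v0) N2.N3=(suspect,v1)
Op 8: gossip N2<->N3 -> N2.N0=(alive,v0) N2.N1=(suspect,v1) N2.N2=(alive,v0) N2.N3=(suspect,v1) | N3.N0=(alive,v0) N3.N1=(suspect,v1) N3.N2=(alive,v0) N3.N3=(suspect,v1)
Op 9: N2 marks N1=dead -> (dead,v2)
Op 10: gossip N0<->N3 -> N0.N0=(alive,v0) N0.N1=(suspect,v1) N0.N2=(alive,v0) N0.N3=(suspect,v1) | N3.N0=(alive,v0) N3.N1=(suspect,v1) N3.N2=(alive,v0) N3.N3=(suspect,v1)
Op 11: N3 marks N3=alive -> (alive,v2)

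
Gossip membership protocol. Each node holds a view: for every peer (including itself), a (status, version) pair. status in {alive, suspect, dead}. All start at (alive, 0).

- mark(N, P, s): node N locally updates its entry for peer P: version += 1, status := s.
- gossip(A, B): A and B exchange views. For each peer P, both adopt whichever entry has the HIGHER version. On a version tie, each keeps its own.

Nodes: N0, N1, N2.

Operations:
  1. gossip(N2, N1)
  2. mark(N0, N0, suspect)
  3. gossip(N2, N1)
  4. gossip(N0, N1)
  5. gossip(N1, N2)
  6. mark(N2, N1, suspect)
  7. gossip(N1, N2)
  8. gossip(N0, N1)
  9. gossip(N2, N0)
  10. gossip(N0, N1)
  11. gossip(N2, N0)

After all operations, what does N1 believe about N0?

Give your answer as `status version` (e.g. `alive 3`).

Answer: suspect 1

Derivation:
Op 1: gossip N2<->N1 -> N2.N0=(alive,v0) N2.N1=(alive,v0) N2.N2=(alive,v0) | N1.N0=(alive,v0) N1.N1=(alive,v0) N1.N2=(alive,v0)
Op 2: N0 marks N0=suspect -> (suspect,v1)
Op 3: gossip N2<->N1 -> N2.N0=(alive,v0) N2.N1=(alive,v0) N2.N2=(alive,v0) | N1.N0=(alive,v0) N1.N1=(alive,v0) N1.N2=(alive,v0)
Op 4: gossip N0<->N1 -> N0.N0=(suspect,v1) N0.N1=(alive,v0) N0.N2=(alive,v0) | N1.N0=(suspect,v1) N1.N1=(alive,v0) N1.N2=(alive,v0)
Op 5: gossip N1<->N2 -> N1.N0=(suspect,v1) N1.N1=(alive,v0) N1.N2=(alive,v0) | N2.N0=(suspect,v1) N2.N1=(alive,v0) N2.N2=(alive,v0)
Op 6: N2 marks N1=suspect -> (suspect,v1)
Op 7: gossip N1<->N2 -> N1.N0=(suspect,v1) N1.N1=(suspect,v1) N1.N2=(alive,v0) | N2.N0=(suspect,v1) N2.N1=(suspect,v1) N2.N2=(alive,v0)
Op 8: gossip N0<->N1 -> N0.N0=(suspect,v1) N0.N1=(suspect,v1) N0.N2=(alive,v0) | N1.N0=(suspect,v1) N1.N1=(suspect,v1) N1.N2=(alive,v0)
Op 9: gossip N2<->N0 -> N2.N0=(suspect,v1) N2.N1=(suspect,v1) N2.N2=(alive,v0) | N0.N0=(suspect,v1) N0.N1=(suspect,v1) N0.N2=(alive,v0)
Op 10: gossip N0<->N1 -> N0.N0=(suspect,v1) N0.N1=(suspect,v1) N0.N2=(alive,v0) | N1.N0=(suspect,v1) N1.N1=(suspect,v1) N1.N2=(alive,v0)
Op 11: gossip N2<->N0 -> N2.N0=(suspect,v1) N2.N1=(suspect,v1) N2.N2=(alive,v0) | N0.N0=(suspect,v1) N0.N1=(suspect,v1) N0.N2=(alive,v0)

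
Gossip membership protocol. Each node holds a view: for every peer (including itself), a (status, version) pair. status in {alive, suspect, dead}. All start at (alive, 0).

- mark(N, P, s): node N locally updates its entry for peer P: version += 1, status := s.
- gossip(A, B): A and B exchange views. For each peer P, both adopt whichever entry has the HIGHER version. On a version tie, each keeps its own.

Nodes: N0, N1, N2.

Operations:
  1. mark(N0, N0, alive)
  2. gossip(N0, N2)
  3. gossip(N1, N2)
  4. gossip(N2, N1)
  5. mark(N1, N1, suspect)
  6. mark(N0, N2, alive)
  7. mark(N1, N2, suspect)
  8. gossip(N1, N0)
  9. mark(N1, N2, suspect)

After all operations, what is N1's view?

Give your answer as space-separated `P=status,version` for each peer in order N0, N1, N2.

Op 1: N0 marks N0=alive -> (alive,v1)
Op 2: gossip N0<->N2 -> N0.N0=(alive,v1) N0.N1=(alive,v0) N0.N2=(alive,v0) | N2.N0=(alive,v1) N2.N1=(alive,v0) N2.N2=(alive,v0)
Op 3: gossip N1<->N2 -> N1.N0=(alive,v1) N1.N1=(alive,v0) N1.N2=(alive,v0) | N2.N0=(alive,v1) N2.N1=(alive,v0) N2.N2=(alive,v0)
Op 4: gossip N2<->N1 -> N2.N0=(alive,v1) N2.N1=(alive,v0) N2.N2=(alive,v0) | N1.N0=(alive,v1) N1.N1=(alive,v0) N1.N2=(alive,v0)
Op 5: N1 marks N1=suspect -> (suspect,v1)
Op 6: N0 marks N2=alive -> (alive,v1)
Op 7: N1 marks N2=suspect -> (suspect,v1)
Op 8: gossip N1<->N0 -> N1.N0=(alive,v1) N1.N1=(suspect,v1) N1.N2=(suspect,v1) | N0.N0=(alive,v1) N0.N1=(suspect,v1) N0.N2=(alive,v1)
Op 9: N1 marks N2=suspect -> (suspect,v2)

Answer: N0=alive,1 N1=suspect,1 N2=suspect,2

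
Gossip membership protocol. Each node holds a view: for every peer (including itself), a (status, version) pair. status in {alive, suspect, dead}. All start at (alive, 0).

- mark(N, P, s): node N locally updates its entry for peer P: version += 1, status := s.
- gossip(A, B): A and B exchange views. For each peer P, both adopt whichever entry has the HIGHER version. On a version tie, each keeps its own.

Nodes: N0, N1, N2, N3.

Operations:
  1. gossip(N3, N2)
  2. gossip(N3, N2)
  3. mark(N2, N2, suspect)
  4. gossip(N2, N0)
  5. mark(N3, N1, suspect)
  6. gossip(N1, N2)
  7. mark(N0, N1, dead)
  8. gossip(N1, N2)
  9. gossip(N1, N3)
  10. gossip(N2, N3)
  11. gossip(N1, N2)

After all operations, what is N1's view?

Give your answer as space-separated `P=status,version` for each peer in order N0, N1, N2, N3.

Op 1: gossip N3<->N2 -> N3.N0=(alive,v0) N3.N1=(alive,v0) N3.N2=(alive,v0) N3.N3=(alive,v0) | N2.N0=(alive,v0) N2.N1=(alive,v0) N2.N2=(alive,v0) N2.N3=(alive,v0)
Op 2: gossip N3<->N2 -> N3.N0=(alive,v0) N3.N1=(alive,v0) N3.N2=(alive,v0) N3.N3=(alive,v0) | N2.N0=(alive,v0) N2.N1=(alive,v0) N2.N2=(alive,v0) N2.N3=(alive,v0)
Op 3: N2 marks N2=suspect -> (suspect,v1)
Op 4: gossip N2<->N0 -> N2.N0=(alive,v0) N2.N1=(alive,v0) N2.N2=(suspect,v1) N2.N3=(alive,v0) | N0.N0=(alive,v0) N0.N1=(alive,v0) N0.N2=(suspect,v1) N0.N3=(alive,v0)
Op 5: N3 marks N1=suspect -> (suspect,v1)
Op 6: gossip N1<->N2 -> N1.N0=(alive,v0) N1.N1=(alive,v0) N1.N2=(suspect,v1) N1.N3=(alive,v0) | N2.N0=(alive,v0) N2.N1=(alive,v0) N2.N2=(suspect,v1) N2.N3=(alive,v0)
Op 7: N0 marks N1=dead -> (dead,v1)
Op 8: gossip N1<->N2 -> N1.N0=(alive,v0) N1.N1=(alive,v0) N1.N2=(suspect,v1) N1.N3=(alive,v0) | N2.N0=(alive,v0) N2.N1=(alive,v0) N2.N2=(suspect,v1) N2.N3=(alive,v0)
Op 9: gossip N1<->N3 -> N1.N0=(alive,v0) N1.N1=(suspect,v1) N1.N2=(suspect,v1) N1.N3=(alive,v0) | N3.N0=(alive,v0) N3.N1=(suspect,v1) N3.N2=(suspect,v1) N3.N3=(alive,v0)
Op 10: gossip N2<->N3 -> N2.N0=(alive,v0) N2.N1=(suspect,v1) N2.N2=(suspect,v1) N2.N3=(alive,v0) | N3.N0=(alive,v0) N3.N1=(suspect,v1) N3.N2=(suspect,v1) N3.N3=(alive,v0)
Op 11: gossip N1<->N2 -> N1.N0=(alive,v0) N1.N1=(suspect,v1) N1.N2=(suspect,v1) N1.N3=(alive,v0) | N2.N0=(alive,v0) N2.N1=(suspect,v1) N2.N2=(suspect,v1) N2.N3=(alive,v0)

Answer: N0=alive,0 N1=suspect,1 N2=suspect,1 N3=alive,0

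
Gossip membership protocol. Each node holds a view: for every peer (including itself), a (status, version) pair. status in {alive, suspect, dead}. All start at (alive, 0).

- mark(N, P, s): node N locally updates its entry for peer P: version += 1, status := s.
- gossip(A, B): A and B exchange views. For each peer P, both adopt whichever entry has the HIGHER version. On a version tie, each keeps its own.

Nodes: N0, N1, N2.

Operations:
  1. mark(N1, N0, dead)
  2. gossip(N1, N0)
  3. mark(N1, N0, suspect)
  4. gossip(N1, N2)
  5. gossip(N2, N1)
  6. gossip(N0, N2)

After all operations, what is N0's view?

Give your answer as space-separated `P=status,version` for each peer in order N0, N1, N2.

Op 1: N1 marks N0=dead -> (dead,v1)
Op 2: gossip N1<->N0 -> N1.N0=(dead,v1) N1.N1=(alive,v0) N1.N2=(alive,v0) | N0.N0=(dead,v1) N0.N1=(alive,v0) N0.N2=(alive,v0)
Op 3: N1 marks N0=suspect -> (suspect,v2)
Op 4: gossip N1<->N2 -> N1.N0=(suspect,v2) N1.N1=(alive,v0) N1.N2=(alive,v0) | N2.N0=(suspect,v2) N2.N1=(alive,v0) N2.N2=(alive,v0)
Op 5: gossip N2<->N1 -> N2.N0=(suspect,v2) N2.N1=(alive,v0) N2.N2=(alive,v0) | N1.N0=(suspect,v2) N1.N1=(alive,v0) N1.N2=(alive,v0)
Op 6: gossip N0<->N2 -> N0.N0=(suspect,v2) N0.N1=(alive,v0) N0.N2=(alive,v0) | N2.N0=(suspect,v2) N2.N1=(alive,v0) N2.N2=(alive,v0)

Answer: N0=suspect,2 N1=alive,0 N2=alive,0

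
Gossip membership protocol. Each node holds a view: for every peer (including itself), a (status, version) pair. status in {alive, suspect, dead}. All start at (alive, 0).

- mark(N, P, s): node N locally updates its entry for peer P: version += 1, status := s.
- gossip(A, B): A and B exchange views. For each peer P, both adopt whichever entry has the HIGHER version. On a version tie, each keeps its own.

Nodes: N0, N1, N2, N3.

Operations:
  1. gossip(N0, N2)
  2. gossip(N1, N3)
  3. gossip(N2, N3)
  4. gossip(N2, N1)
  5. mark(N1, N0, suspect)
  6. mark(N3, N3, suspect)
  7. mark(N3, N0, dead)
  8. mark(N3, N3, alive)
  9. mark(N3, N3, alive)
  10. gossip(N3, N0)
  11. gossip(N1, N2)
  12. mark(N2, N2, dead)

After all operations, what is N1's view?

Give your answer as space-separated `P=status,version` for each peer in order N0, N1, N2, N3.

Answer: N0=suspect,1 N1=alive,0 N2=alive,0 N3=alive,0

Derivation:
Op 1: gossip N0<->N2 -> N0.N0=(alive,v0) N0.N1=(alive,v0) N0.N2=(alive,v0) N0.N3=(alive,v0) | N2.N0=(alive,v0) N2.N1=(alive,v0) N2.N2=(alive,v0) N2.N3=(alive,v0)
Op 2: gossip N1<->N3 -> N1.N0=(alive,v0) N1.N1=(alive,v0) N1.N2=(alive,v0) N1.N3=(alive,v0) | N3.N0=(alive,v0) N3.N1=(alive,v0) N3.N2=(alive,v0) N3.N3=(alive,v0)
Op 3: gossip N2<->N3 -> N2.N0=(alive,v0) N2.N1=(alive,v0) N2.N2=(alive,v0) N2.N3=(alive,v0) | N3.N0=(alive,v0) N3.N1=(alive,v0) N3.N2=(alive,v0) N3.N3=(alive,v0)
Op 4: gossip N2<->N1 -> N2.N0=(alive,v0) N2.N1=(alive,v0) N2.N2=(alive,v0) N2.N3=(alive,v0) | N1.N0=(alive,v0) N1.N1=(alive,v0) N1.N2=(alive,v0) N1.N3=(alive,v0)
Op 5: N1 marks N0=suspect -> (suspect,v1)
Op 6: N3 marks N3=suspect -> (suspect,v1)
Op 7: N3 marks N0=dead -> (dead,v1)
Op 8: N3 marks N3=alive -> (alive,v2)
Op 9: N3 marks N3=alive -> (alive,v3)
Op 10: gossip N3<->N0 -> N3.N0=(dead,v1) N3.N1=(alive,v0) N3.N2=(alive,v0) N3.N3=(alive,v3) | N0.N0=(dead,v1) N0.N1=(alive,v0) N0.N2=(alive,v0) N0.N3=(alive,v3)
Op 11: gossip N1<->N2 -> N1.N0=(suspect,v1) N1.N1=(alive,v0) N1.N2=(alive,v0) N1.N3=(alive,v0) | N2.N0=(suspect,v1) N2.N1=(alive,v0) N2.N2=(alive,v0) N2.N3=(alive,v0)
Op 12: N2 marks N2=dead -> (dead,v1)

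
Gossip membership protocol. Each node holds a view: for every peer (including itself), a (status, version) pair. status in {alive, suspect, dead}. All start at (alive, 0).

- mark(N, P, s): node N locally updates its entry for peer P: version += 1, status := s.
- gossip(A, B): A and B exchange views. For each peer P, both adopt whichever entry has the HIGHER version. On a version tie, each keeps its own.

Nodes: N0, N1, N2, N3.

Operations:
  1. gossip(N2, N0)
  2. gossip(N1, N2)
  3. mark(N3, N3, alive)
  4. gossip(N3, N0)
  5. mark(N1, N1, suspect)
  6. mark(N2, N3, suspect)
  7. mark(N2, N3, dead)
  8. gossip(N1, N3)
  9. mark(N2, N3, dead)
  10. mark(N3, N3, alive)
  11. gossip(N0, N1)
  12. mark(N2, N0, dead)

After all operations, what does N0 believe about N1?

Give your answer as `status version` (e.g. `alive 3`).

Op 1: gossip N2<->N0 -> N2.N0=(alive,v0) N2.N1=(alive,v0) N2.N2=(alive,v0) N2.N3=(alive,v0) | N0.N0=(alive,v0) N0.N1=(alive,v0) N0.N2=(alive,v0) N0.N3=(alive,v0)
Op 2: gossip N1<->N2 -> N1.N0=(alive,v0) N1.N1=(alive,v0) N1.N2=(alive,v0) N1.N3=(alive,v0) | N2.N0=(alive,v0) N2.N1=(alive,v0) N2.N2=(alive,v0) N2.N3=(alive,v0)
Op 3: N3 marks N3=alive -> (alive,v1)
Op 4: gossip N3<->N0 -> N3.N0=(alive,v0) N3.N1=(alive,v0) N3.N2=(alive,v0) N3.N3=(alive,v1) | N0.N0=(alive,v0) N0.N1=(alive,v0) N0.N2=(alive,v0) N0.N3=(alive,v1)
Op 5: N1 marks N1=suspect -> (suspect,v1)
Op 6: N2 marks N3=suspect -> (suspect,v1)
Op 7: N2 marks N3=dead -> (dead,v2)
Op 8: gossip N1<->N3 -> N1.N0=(alive,v0) N1.N1=(suspect,v1) N1.N2=(alive,v0) N1.N3=(alive,v1) | N3.N0=(alive,v0) N3.N1=(suspect,v1) N3.N2=(alive,v0) N3.N3=(alive,v1)
Op 9: N2 marks N3=dead -> (dead,v3)
Op 10: N3 marks N3=alive -> (alive,v2)
Op 11: gossip N0<->N1 -> N0.N0=(alive,v0) N0.N1=(suspect,v1) N0.N2=(alive,v0) N0.N3=(alive,v1) | N1.N0=(alive,v0) N1.N1=(suspect,v1) N1.N2=(alive,v0) N1.N3=(alive,v1)
Op 12: N2 marks N0=dead -> (dead,v1)

Answer: suspect 1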